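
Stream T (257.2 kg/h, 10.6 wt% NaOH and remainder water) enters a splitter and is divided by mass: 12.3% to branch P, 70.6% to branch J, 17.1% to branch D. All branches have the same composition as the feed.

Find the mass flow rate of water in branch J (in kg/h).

Branch J total = 0.706×257.2 = 181.58 kg/h.
water in J = 0.894×181.58 = 162.34 kg/h.

162.3 kg/h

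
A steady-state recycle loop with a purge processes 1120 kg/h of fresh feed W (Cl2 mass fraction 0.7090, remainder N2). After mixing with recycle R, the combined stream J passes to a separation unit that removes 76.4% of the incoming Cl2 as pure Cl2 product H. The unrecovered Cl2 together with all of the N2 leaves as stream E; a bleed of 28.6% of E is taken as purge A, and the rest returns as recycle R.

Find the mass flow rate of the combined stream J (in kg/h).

2095 kg/h

N2 enters only via W and leaves only via the purge: 1120×0.291 = 0.286×(N2 in E), and the separation unit passes all N2, so N2 in J = N2 in E = 1139.6 kg/h.
Cl2 in J: m_A = 1120×0.709 + (1−0.286)·(1−0.764)·m_A, so m_A = 794.08/0.8315 = 955 kg/h.
J = 955 + 1139.6 = 2094.6 kg/h.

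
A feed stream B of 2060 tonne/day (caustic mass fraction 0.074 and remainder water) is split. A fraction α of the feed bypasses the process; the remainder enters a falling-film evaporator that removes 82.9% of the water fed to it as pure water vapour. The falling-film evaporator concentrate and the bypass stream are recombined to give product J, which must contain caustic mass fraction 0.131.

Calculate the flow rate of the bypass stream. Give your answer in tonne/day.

All 2060×0.074 = 152.44 tonne/day of caustic reaches J, so J = 152.44/0.131 = 1163.7 tonne/day and vapour = 896.34 tonne/day.
The evaporator receives (1−α)·2060 of feed at 0.926 water and removes 0.829 of that water:
0.829×0.926×(1−α)×2060 = 896.34
(1−α) = 896.34/1581.4 = 0.5668;  α = 0.4332.
Bypass flow = 0.4332×2060 = 892.37 tonne/day.

892.4 tonne/day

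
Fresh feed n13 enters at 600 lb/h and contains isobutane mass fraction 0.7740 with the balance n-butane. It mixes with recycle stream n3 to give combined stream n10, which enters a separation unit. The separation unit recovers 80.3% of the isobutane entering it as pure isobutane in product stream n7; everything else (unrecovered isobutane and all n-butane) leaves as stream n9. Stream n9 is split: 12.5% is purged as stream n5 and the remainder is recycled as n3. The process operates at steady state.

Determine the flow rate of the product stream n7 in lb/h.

450.6 lb/h

isobutane in n10: m_A = 600×0.774 + (1−0.125)·(1−0.803)·m_A, so m_A = 464.4/0.8276 = 561.12 lb/h.
Product n7 = 0.803×561.12 = 450.58 lb/h.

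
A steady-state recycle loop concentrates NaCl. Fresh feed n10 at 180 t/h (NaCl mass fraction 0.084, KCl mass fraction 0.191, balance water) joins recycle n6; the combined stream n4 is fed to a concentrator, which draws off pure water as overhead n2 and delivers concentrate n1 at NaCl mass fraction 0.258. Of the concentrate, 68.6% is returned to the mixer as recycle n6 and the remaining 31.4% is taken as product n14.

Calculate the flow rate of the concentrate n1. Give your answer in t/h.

Overall NaCl balance (none leaves overhead): NaCl in fresh feed = NaCl in product, i.e. 180×0.084 = (1−0.686)·n1·0.258.
n1 = 15.12/(0.258×0.314) = 186.64 t/h.

186.6 t/h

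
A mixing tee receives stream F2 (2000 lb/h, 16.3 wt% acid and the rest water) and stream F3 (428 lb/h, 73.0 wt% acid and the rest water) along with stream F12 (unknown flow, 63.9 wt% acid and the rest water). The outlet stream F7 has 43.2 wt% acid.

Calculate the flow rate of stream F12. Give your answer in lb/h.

1983 lb/h

Let F12 be the unknown flow. Total out = 2428 + F12.
acid balance: 638.44 + 0.639·F12 = 0.432·(2428 + F12)
(0.639 − 0.432)·F12 = 0.432×2428 − 638.44 = 410.46
F12 = 410.46 / 0.207 = 1982.9 lb/h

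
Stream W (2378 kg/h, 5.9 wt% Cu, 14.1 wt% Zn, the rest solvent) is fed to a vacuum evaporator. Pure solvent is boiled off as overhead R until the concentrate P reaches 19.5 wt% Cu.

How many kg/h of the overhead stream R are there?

1659 kg/h

Cu is conserved: 2378×0.059 = 140.3 kg/h all reports to the concentrate.
Concentrate = 140.3/(target fraction) = 719.5 kg/h.
Overhead = 2378 − 719.5 = 1658.5 kg/h.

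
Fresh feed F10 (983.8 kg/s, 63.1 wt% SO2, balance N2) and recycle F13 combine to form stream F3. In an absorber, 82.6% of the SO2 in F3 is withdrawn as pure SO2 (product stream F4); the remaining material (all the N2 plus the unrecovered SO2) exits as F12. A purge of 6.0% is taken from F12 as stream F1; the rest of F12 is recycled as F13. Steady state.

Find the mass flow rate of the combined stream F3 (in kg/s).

6793 kg/s

N2 enters only via F10 and leaves only via the purge: 983.8×0.369 = 0.060×(N2 in F12), and the absorber passes all N2, so N2 in F3 = N2 in F12 = 6050.4 kg/s.
SO2 in F3: m_A = 983.8×0.631 + (1−0.060)·(1−0.826)·m_A, so m_A = 620.78/0.8364 = 742.17 kg/s.
F3 = 742.17 + 6050.4 = 6792.5 kg/s.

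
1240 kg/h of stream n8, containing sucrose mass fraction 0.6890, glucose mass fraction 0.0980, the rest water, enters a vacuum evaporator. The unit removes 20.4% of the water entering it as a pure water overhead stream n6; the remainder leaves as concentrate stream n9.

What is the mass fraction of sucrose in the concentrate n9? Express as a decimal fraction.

0.7203

sucrose is not removed: 1240×0.689 = 854.36 kg/h of sucrose enters n9.
water entering = 1240×0.213 = 264.12 kg/h; overhead removed = 0.204×264.12 = 53.88 kg/h.
Concentrate = 1240 − 53.88 = 1186.1 kg/h.
Mass fraction = 854.36/1186.1 = 0.7203.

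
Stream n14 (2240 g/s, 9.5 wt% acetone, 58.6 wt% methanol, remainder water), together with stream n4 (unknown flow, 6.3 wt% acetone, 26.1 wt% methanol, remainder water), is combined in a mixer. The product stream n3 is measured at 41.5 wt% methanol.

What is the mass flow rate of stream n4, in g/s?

2487 g/s

Let n4 be the unknown flow. Total out = 2240 + n4.
methanol balance: 1312.6 + 0.261·n4 = 0.415·(2240 + n4)
(0.261 − 0.415)·n4 = 0.415×2240 − 1312.6 = -383.04
n4 = -383.04 / -0.154 = 2487.3 g/s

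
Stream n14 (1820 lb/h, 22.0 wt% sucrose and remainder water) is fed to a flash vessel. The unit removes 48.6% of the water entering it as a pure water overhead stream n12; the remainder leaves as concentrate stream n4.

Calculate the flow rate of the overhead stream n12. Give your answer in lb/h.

water entering = 1820×0.780 = 1419.6 lb/h; overhead removed = 0.486×1419.6 = 689.93 lb/h.

689.9 lb/h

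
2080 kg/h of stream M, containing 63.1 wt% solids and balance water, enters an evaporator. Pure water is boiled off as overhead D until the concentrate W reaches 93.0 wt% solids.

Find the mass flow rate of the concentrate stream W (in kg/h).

solids is conserved: 2080×0.631 = 1312.5 kg/h all reports to the concentrate.
Concentrate = 1312.5/(target fraction) = 1411.3 kg/h.

1411 kg/h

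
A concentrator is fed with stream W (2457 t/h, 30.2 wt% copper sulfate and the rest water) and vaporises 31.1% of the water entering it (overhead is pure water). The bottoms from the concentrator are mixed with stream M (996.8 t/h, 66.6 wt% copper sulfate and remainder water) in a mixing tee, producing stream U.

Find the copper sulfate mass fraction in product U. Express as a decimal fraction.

Vapour removed = 0.311×0.698×2457 = 533.36 t/h; concentrate = 1923.6 t/h.
copper sulfate reaching the mixer = 742.01 (from concentrate) + 996.8×0.666 = 1405.9 t/h.
Product flow = 1923.6 + 996.8 = 2920.4 t/h; copper sulfate fraction = 0.4814.

0.4814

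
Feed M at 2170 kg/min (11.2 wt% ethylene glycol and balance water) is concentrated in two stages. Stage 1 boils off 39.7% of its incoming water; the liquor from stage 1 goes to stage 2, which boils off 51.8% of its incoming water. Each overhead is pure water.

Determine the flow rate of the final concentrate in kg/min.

803.1 kg/min

water in feed = 2170×0.888 = 1927 kg/min.
After stage 1: water left = (1−0.397)×1927 = 1162; stream total = 1405 kg/min.
After stage 2: water left = (1−0.518)×1162 = 560.06; final concentrate = 803.1 kg/min.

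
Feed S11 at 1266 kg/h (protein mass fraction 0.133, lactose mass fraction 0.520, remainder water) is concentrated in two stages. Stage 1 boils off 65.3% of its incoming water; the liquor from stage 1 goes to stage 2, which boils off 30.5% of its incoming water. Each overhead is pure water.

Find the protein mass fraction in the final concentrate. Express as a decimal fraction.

0.181

water in feed = 1266×0.347 = 439.3 kg/h.
After stage 1: water left = (1−0.653)×439.3 = 152.44; stream total = 979.14 kg/h.
After stage 2: water left = (1−0.305)×152.44 = 105.94; final concentrate = 932.64 kg/h.
protein fraction = 168.38/932.64 = 0.181.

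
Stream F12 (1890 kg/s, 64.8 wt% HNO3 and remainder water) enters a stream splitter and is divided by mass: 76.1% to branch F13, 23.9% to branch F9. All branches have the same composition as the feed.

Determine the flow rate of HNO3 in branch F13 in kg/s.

932 kg/s

Branch F13 total = 0.761×1890 = 1438.3 kg/s.
HNO3 in F13 = 0.648×1438.3 = 932.01 kg/s.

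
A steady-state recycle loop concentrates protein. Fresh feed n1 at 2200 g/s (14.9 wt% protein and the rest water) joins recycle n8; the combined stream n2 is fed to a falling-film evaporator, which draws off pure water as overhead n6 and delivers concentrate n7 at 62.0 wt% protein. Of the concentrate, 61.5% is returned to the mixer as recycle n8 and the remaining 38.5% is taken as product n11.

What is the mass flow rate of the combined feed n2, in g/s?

Overall protein balance (none leaves overhead): protein in fresh feed = protein in product, i.e. 2200×0.149 = (1−0.615)·n7·0.620.
n7 = 327.8/(0.620×0.385) = 1373.3 g/s.
Recycle n8 = 0.615×1373.3 = 844.56 g/s.
Combined feed n2 = 2200 + 844.56 = 3044.6 g/s.

3045 g/s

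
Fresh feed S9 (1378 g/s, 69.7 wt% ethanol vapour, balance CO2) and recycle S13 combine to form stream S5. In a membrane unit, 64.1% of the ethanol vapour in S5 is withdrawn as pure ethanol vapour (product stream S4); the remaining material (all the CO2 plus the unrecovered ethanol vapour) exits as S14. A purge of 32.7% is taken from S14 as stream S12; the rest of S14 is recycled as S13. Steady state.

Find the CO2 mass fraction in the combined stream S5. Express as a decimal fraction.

CO2 enters only via S9 and leaves only via the purge: 1378×0.303 = 0.327×(CO2 in S14), and the membrane unit passes all CO2, so CO2 in S5 = CO2 in S14 = 1276.9 g/s.
ethanol vapour in S5: m_A = 1378×0.697 + (1−0.327)·(1−0.641)·m_A, so m_A = 960.47/0.7584 = 1266.4 g/s.
S5 = 1266.4 + 1276.9 = 2543.3 g/s.
CO2 fraction in S5 = 1276.9/2543.3 = 0.5020.

0.5020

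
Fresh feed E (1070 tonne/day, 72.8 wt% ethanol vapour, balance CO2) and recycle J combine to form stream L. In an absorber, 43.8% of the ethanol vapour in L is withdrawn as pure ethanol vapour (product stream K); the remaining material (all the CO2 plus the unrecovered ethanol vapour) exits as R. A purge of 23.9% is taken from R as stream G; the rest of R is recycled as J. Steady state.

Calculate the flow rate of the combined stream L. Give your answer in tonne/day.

2579 tonne/day

CO2 enters only via E and leaves only via the purge: 1070×0.272 = 0.239×(CO2 in R), and the absorber passes all CO2, so CO2 in L = CO2 in R = 1217.7 tonne/day.
ethanol vapour in L: m_A = 1070×0.728 + (1−0.239)·(1−0.438)·m_A, so m_A = 778.96/0.5723 = 1361.1 tonne/day.
L = 1361.1 + 1217.7 = 2578.8 tonne/day.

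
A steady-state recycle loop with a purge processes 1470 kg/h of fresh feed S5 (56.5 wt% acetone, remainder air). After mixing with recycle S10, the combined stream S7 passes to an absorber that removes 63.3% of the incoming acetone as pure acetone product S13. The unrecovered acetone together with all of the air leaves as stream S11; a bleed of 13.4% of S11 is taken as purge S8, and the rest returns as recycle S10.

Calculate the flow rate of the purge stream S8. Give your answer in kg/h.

air enters only via S5 and leaves only via the purge: 1470×0.435 = 0.134×(air in S11), and the absorber passes all air, so air in S7 = air in S11 = 4772 kg/h.
acetone in S7: m_A = 1470×0.565 + (1−0.134)·(1−0.633)·m_A, so m_A = 830.55/0.6822 = 1217.5 kg/h.
S11 = (1−0.633)×1217.5 + 4772 = 5218.8 kg/h.
Purge S8 = 0.134×5218.8 = 699.32 kg/h.

699.3 kg/h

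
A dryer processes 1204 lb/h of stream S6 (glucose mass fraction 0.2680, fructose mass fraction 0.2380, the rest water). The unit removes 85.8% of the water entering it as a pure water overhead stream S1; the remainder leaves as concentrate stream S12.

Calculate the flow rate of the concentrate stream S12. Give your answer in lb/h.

693.7 lb/h

water entering = 1204×0.494 = 594.78 lb/h; overhead removed = 0.858×594.78 = 510.32 lb/h.
Concentrate = 1204 − 510.32 = 693.68 lb/h.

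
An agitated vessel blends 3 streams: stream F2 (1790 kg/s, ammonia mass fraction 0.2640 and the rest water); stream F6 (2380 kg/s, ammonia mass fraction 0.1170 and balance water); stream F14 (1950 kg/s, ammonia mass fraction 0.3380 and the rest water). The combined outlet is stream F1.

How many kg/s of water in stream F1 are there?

4710 kg/s

water out = water in = 1790×0.736 + 2380×0.883 + 1950×0.662 = 4709.9 kg/s.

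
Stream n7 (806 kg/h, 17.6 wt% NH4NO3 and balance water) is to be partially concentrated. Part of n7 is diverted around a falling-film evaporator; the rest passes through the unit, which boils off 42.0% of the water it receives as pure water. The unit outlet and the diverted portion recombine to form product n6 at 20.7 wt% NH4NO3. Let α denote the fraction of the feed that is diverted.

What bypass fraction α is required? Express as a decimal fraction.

All 806×0.176 = 141.86 kg/h of NH4NO3 reaches n6, so n6 = 141.86/0.207 = 685.29 kg/h and vapour = 120.71 kg/h.
The evaporator receives (1−α)·806 of feed at 0.824 water and removes 0.420 of that water:
0.420×0.824×(1−α)×806 = 120.71
(1−α) = 120.71/278.94 = 0.4327;  α = 0.5673.

0.567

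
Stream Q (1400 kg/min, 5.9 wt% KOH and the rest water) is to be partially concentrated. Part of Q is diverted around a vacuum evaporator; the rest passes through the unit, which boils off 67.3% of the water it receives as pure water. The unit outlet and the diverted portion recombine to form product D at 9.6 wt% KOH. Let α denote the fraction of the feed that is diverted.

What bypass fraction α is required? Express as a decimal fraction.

0.391

All 1400×0.059 = 82.6 kg/min of KOH reaches D, so D = 82.6/0.096 = 860.42 kg/min and vapour = 539.58 kg/min.
The evaporator receives (1−α)·1400 of feed at 0.941 water and removes 0.673 of that water:
0.673×0.941×(1−α)×1400 = 539.58
(1−α) = 539.58/886.61 = 0.6086;  α = 0.3914.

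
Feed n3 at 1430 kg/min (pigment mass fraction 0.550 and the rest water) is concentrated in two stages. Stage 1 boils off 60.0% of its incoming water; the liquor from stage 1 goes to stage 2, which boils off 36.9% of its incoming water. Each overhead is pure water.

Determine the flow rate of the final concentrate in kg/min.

water in feed = 1430×0.450 = 643.5 kg/min.
After stage 1: water left = (1−0.600)×643.5 = 257.4; stream total = 1043.9 kg/min.
After stage 2: water left = (1−0.369)×257.4 = 162.42; final concentrate = 948.92 kg/min.

948.9 kg/min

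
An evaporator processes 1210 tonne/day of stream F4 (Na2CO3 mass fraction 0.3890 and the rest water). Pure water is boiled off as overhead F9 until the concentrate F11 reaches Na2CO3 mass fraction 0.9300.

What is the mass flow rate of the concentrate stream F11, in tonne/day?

506.1 tonne/day

Na2CO3 is conserved: 1210×0.389 = 470.69 tonne/day all reports to the concentrate.
Concentrate = 470.69/(target fraction) = 506.12 tonne/day.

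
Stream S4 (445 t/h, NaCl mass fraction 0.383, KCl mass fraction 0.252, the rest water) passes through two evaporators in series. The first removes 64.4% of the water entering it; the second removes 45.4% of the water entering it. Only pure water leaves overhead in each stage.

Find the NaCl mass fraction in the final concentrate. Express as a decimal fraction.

water in feed = 445×0.365 = 162.42 t/h.
After stage 1: water left = (1−0.644)×162.42 = 57.823; stream total = 340.4 t/h.
After stage 2: water left = (1−0.454)×57.823 = 31.572; final concentrate = 314.15 t/h.
NaCl fraction = 170.44/314.15 = 0.543.

0.543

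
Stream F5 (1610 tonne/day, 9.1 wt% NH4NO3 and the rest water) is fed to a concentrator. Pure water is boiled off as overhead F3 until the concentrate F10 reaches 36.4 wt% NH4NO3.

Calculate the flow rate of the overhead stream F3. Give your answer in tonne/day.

NH4NO3 is conserved: 1610×0.091 = 146.51 tonne/day all reports to the concentrate.
Concentrate = 146.51/(target fraction) = 402.5 tonne/day.
Overhead = 1610 − 402.5 = 1207.5 tonne/day.

1208 tonne/day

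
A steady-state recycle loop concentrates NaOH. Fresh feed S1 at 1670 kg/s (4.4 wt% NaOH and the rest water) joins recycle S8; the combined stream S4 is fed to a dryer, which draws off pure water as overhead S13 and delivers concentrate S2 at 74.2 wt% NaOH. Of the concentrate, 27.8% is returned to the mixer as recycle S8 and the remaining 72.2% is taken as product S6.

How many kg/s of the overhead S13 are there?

1571 kg/s

Overall NaOH balance (none leaves overhead): NaOH in fresh feed = NaOH in product, i.e. 1670×0.044 = (1−0.278)·S2·0.742.
S2 = 73.48/(0.742×0.722) = 137.16 kg/s.
Recycle S8 = 0.278×137.16 = 38.131 kg/s.
Combined feed S4 = 1670 + 38.131 = 1708.1 kg/s.
Overhead S13 = S4 − S2 = 1708.1 − 137.16 = 1571 kg/s.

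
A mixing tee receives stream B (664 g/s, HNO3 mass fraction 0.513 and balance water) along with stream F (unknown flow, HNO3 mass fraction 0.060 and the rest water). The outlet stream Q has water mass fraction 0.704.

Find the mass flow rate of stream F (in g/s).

Let F be the unknown flow. Total out = 664 + F.
water balance: 323.37 + 0.940·F = 0.704·(664 + F)
(0.940 − 0.704)·F = 0.704×664 − 323.37 = 144.09
F = 144.09 / 0.236 = 610.54 g/s

610.5 g/s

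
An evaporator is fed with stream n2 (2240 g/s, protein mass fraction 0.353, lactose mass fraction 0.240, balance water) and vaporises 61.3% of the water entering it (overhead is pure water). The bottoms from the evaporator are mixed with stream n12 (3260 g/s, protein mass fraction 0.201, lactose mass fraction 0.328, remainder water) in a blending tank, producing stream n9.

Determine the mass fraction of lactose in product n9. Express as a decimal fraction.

0.325

Vapour removed = 0.613×0.407×2240 = 558.86 g/s; concentrate = 1681.1 g/s.
lactose reaching the mixer = 537.6 (from concentrate) + 3260×0.328 = 1606.9 g/s.
Product flow = 1681.1 + 3260 = 4941.1 g/s; lactose fraction = 0.325.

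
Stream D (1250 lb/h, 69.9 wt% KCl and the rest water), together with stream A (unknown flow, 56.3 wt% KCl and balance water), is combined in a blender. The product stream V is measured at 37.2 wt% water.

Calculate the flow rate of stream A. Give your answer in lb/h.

1365 lb/h

Let A be the unknown flow. Total out = 1250 + A.
water balance: 376.25 + 0.437·A = 0.372·(1250 + A)
(0.437 − 0.372)·A = 0.372×1250 − 376.25 = 88.75
A = 88.75 / 0.065 = 1365.4 lb/h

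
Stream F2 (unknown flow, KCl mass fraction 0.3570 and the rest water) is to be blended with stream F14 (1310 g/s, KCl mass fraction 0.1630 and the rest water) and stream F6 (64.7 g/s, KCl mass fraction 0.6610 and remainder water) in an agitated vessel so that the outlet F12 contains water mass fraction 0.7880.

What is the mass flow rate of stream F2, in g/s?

Let F2 be the unknown flow. Total out = 1374.7 + F2.
water balance: 1118.4 + 0.643·F2 = 0.788·(1374.7 + F2)
(0.643 − 0.788)·F2 = 0.788×1374.7 − 1118.4 = -35.14
F2 = -35.14 / -0.145 = 242.34 g/s

242.3 g/s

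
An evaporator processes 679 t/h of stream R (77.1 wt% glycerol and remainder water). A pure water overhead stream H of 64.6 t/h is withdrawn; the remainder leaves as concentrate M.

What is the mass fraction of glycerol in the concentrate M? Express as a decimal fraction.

glycerol is not removed: 679×0.771 = 523.51 t/h of glycerol enters M.
Concentrate = 679 − 64.6 = 614.4 t/h.
Mass fraction = 523.51/614.4 = 0.8521.

0.8521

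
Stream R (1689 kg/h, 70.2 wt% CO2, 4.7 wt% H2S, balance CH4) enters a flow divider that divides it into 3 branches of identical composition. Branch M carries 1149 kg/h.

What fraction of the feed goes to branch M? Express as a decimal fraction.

0.680

Fraction to M = 1149/1689 = 0.6803.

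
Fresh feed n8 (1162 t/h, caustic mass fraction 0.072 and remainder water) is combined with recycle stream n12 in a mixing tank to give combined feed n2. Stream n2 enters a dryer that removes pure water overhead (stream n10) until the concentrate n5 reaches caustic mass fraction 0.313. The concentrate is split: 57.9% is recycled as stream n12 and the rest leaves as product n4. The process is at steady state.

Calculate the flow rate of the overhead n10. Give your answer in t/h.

894.7 t/h

Overall caustic balance (none leaves overhead): caustic in fresh feed = caustic in product, i.e. 1162×0.072 = (1−0.579)·n5·0.313.
n5 = 83.664/(0.313×0.421) = 634.91 t/h.
Recycle n12 = 0.579×634.91 = 367.61 t/h.
Combined feed n2 = 1162 + 367.61 = 1529.6 t/h.
Overhead n10 = n2 − n5 = 1529.6 − 634.91 = 894.7 t/h.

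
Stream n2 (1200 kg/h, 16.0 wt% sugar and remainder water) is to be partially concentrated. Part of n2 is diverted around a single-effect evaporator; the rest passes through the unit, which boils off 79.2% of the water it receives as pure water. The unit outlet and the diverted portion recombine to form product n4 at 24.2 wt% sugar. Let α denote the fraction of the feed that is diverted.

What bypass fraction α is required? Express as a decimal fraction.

0.491

All 1200×0.160 = 192 kg/h of sugar reaches n4, so n4 = 192/0.242 = 793.39 kg/h and vapour = 406.61 kg/h.
The evaporator receives (1−α)·1200 of feed at 0.840 water and removes 0.792 of that water:
0.792×0.840×(1−α)×1200 = 406.61
(1−α) = 406.61/798.34 = 0.5093;  α = 0.4907.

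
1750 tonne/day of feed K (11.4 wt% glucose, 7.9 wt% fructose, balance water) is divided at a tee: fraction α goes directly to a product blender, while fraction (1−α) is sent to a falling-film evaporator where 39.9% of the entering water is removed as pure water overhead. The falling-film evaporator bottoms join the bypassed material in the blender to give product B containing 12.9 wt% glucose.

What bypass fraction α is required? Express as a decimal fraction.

All 1750×0.114 = 199.5 tonne/day of glucose reaches B, so B = 199.5/0.129 = 1546.5 tonne/day and vapour = 203.49 tonne/day.
The evaporator receives (1−α)·1750 of feed at 0.807 water and removes 0.399 of that water:
0.399×0.807×(1−α)×1750 = 203.49
(1−α) = 203.49/563.49 = 0.3611;  α = 0.6389.

0.639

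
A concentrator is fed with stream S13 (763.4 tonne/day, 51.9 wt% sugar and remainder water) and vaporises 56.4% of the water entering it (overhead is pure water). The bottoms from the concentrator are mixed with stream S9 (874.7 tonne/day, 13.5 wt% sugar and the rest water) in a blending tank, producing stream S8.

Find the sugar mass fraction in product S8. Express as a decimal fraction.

Vapour removed = 0.564×0.481×763.4 = 207.1 tonne/day; concentrate = 556.3 tonne/day.
sugar reaching the mixer = 396.2 (from concentrate) + 874.7×0.135 = 514.29 tonne/day.
Product flow = 556.3 + 874.7 = 1431 tonne/day; sugar fraction = 0.359.

0.359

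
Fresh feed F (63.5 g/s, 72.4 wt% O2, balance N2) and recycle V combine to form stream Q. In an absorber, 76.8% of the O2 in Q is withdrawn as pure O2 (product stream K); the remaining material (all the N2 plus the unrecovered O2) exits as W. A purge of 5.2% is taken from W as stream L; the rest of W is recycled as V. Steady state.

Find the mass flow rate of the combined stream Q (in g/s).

N2 enters only via F and leaves only via the purge: 63.5×0.276 = 0.052×(N2 in W), and the absorber passes all N2, so N2 in Q = N2 in W = 337.04 g/s.
O2 in Q: m_A = 63.5×0.724 + (1−0.052)·(1−0.768)·m_A, so m_A = 45.974/0.7801 = 58.936 g/s.
Q = 58.936 + 337.04 = 395.97 g/s.

396 g/s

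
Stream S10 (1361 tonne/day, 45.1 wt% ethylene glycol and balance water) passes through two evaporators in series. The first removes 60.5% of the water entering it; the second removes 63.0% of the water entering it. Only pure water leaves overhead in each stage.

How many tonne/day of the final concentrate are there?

723 tonne/day

water in feed = 1361×0.549 = 747.19 tonne/day.
After stage 1: water left = (1−0.605)×747.19 = 295.14; stream total = 908.95 tonne/day.
After stage 2: water left = (1−0.630)×295.14 = 109.2; final concentrate = 723.01 tonne/day.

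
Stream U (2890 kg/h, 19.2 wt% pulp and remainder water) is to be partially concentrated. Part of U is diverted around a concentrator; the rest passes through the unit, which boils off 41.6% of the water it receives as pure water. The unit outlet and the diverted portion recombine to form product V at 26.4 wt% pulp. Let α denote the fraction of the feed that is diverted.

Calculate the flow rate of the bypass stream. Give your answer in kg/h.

545.1 kg/h

All 2890×0.192 = 554.88 kg/h of pulp reaches V, so V = 554.88/0.264 = 2101.8 kg/h and vapour = 788.18 kg/h.
The evaporator receives (1−α)·2890 of feed at 0.808 water and removes 0.416 of that water:
0.416×0.808×(1−α)×2890 = 788.18
(1−α) = 788.18/971.41 = 0.8114;  α = 0.1886.
Bypass flow = 0.1886×2890 = 545.11 kg/h.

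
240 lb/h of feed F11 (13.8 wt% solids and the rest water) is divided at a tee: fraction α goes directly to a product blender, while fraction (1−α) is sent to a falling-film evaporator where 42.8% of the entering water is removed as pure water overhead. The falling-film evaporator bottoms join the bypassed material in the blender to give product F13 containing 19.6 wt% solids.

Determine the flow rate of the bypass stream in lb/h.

All 240×0.138 = 33.12 lb/h of solids reaches F13, so F13 = 33.12/0.196 = 168.98 lb/h and vapour = 71.02 lb/h.
The evaporator receives (1−α)·240 of feed at 0.862 water and removes 0.428 of that water:
0.428×0.862×(1−α)×240 = 71.02
(1−α) = 71.02/88.545 = 0.8021;  α = 0.1979.
Bypass flow = 0.1979×240 = 47.499 lb/h.

47.5 lb/h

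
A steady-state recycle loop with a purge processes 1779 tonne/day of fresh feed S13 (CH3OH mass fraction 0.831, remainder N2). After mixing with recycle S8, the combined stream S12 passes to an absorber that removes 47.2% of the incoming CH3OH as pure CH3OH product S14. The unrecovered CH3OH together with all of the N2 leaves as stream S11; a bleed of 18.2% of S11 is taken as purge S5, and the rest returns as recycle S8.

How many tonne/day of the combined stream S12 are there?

4254 tonne/day

N2 enters only via S13 and leaves only via the purge: 1779×0.169 = 0.182×(N2 in S11), and the absorber passes all N2, so N2 in S12 = N2 in S11 = 1651.9 tonne/day.
CH3OH in S12: m_A = 1779×0.831 + (1−0.182)·(1−0.472)·m_A, so m_A = 1478.3/0.5681 = 2602.3 tonne/day.
S12 = 2602.3 + 1651.9 = 4254.2 tonne/day.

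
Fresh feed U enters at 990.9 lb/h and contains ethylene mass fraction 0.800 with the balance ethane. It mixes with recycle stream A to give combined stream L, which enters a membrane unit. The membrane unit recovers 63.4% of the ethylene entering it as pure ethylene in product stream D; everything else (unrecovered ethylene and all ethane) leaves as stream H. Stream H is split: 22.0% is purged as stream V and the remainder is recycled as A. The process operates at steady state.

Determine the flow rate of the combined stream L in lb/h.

ethane enters only via U and leaves only via the purge: 990.9×0.200 = 0.220×(ethane in H), and the membrane unit passes all ethane, so ethane in L = ethane in H = 900.82 lb/h.
ethylene in L: m_A = 990.9×0.800 + (1−0.220)·(1−0.634)·m_A, so m_A = 792.72/0.7145 = 1109.4 lb/h.
L = 1109.4 + 900.82 = 2010.3 lb/h.

2010 lb/h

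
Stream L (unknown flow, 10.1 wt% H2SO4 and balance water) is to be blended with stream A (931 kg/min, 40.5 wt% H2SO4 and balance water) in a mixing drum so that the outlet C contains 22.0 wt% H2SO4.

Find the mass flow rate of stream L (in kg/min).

1447 kg/min

Let L be the unknown flow. Total out = 931 + L.
H2SO4 balance: 377.06 + 0.101·L = 0.220·(931 + L)
(0.101 − 0.220)·L = 0.220×931 − 377.06 = -172.24
L = -172.24 / -0.119 = 1447.4 kg/min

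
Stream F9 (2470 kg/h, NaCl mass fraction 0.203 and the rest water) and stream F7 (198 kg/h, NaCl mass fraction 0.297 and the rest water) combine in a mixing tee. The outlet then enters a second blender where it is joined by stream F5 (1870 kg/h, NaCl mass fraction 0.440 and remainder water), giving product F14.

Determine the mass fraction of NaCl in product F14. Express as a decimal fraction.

0.305

Overall, product flow = 4538 kg/h.
NaCl in = 2470×0.203 + 198×0.297 + 1870×0.440 = 1383 kg/h.
NaCl fraction in F14 = 0.305.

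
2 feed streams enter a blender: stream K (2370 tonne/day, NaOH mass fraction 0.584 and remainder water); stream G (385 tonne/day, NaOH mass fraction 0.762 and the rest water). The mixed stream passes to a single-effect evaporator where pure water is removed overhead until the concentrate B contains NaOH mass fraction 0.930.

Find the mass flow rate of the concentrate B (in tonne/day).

1804 tonne/day

NaOH entering = 2370×0.584 + 385×0.762 = 1677.4 tonne/day.
All NaOH reports to B, so B = 1677.4/0.930 = 1803.7 tonne/day.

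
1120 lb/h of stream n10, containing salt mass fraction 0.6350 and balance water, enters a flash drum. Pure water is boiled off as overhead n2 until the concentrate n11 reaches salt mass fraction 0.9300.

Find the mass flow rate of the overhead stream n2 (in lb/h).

salt is conserved: 1120×0.635 = 711.2 lb/h all reports to the concentrate.
Concentrate = 711.2/(target fraction) = 764.73 lb/h.
Overhead = 1120 − 764.73 = 355.27 lb/h.

355.3 lb/h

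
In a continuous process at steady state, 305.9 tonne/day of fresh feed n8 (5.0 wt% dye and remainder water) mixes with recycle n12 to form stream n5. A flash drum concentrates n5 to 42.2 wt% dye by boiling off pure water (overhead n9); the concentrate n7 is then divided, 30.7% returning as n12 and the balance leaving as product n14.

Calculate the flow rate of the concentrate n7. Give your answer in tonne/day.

52.3 tonne/day

Overall dye balance (none leaves overhead): dye in fresh feed = dye in product, i.e. 305.9×0.050 = (1−0.307)·n7·0.422.
n7 = 15.295/(0.422×0.693) = 52.3 tonne/day.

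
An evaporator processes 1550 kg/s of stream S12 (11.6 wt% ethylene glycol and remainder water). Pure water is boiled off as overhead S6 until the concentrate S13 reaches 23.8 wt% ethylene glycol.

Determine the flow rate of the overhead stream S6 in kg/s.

794.5 kg/s

ethylene glycol is conserved: 1550×0.116 = 179.8 kg/s all reports to the concentrate.
Concentrate = 179.8/(target fraction) = 755.46 kg/s.
Overhead = 1550 − 755.46 = 794.54 kg/s.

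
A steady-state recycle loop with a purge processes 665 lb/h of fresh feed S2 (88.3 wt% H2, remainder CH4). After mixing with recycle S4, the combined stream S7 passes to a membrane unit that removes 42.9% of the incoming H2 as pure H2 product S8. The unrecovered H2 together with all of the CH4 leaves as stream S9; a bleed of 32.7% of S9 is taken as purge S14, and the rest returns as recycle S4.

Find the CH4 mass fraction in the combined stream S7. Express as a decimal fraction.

CH4 enters only via S2 and leaves only via the purge: 665×0.117 = 0.327×(CH4 in S9), and the membrane unit passes all CH4, so CH4 in S7 = CH4 in S9 = 237.94 lb/h.
H2 in S7: m_A = 665×0.883 + (1−0.327)·(1−0.429)·m_A, so m_A = 587.2/0.6157 = 953.68 lb/h.
S7 = 953.68 + 237.94 = 1191.6 lb/h.
CH4 fraction in S7 = 237.94/1191.6 = 0.200.

0.200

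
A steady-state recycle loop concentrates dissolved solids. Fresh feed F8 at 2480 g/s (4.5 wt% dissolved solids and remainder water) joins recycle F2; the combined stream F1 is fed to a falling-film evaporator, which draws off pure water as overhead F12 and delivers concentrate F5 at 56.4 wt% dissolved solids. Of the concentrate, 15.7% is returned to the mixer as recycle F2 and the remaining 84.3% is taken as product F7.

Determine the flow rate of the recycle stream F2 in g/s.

36.85 g/s

Overall dissolved solids balance (none leaves overhead): dissolved solids in fresh feed = dissolved solids in product, i.e. 2480×0.045 = (1−0.157)·F5·0.564.
F5 = 111.6/(0.564×0.843) = 234.72 g/s.
Recycle F2 = 0.157×234.72 = 36.852 g/s.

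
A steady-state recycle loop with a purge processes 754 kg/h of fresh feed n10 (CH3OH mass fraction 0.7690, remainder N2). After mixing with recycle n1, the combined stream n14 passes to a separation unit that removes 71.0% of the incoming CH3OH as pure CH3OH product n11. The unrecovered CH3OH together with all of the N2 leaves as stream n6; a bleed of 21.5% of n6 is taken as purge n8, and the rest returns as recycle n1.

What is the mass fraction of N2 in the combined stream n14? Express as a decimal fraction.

0.5190

N2 enters only via n10 and leaves only via the purge: 754×0.231 = 0.215×(N2 in n6), and the separation unit passes all N2, so N2 in n14 = N2 in n6 = 810.11 kg/h.
CH3OH in n14: m_A = 754×0.769 + (1−0.215)·(1−0.710)·m_A, so m_A = 579.83/0.7723 = 750.73 kg/h.
n14 = 750.73 + 810.11 = 1560.8 kg/h.
N2 fraction in n14 = 810.11/1560.8 = 0.5190.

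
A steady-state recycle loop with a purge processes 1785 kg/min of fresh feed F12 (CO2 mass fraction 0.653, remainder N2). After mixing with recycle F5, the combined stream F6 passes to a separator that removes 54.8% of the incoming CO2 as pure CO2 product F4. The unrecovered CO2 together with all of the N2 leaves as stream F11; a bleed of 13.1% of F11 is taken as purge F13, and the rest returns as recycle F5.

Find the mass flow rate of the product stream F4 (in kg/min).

CO2 in F6: m_A = 1785×0.653 + (1−0.131)·(1−0.548)·m_A, so m_A = 1165.6/0.6072 = 1919.6 kg/min.
Product F4 = 0.548×1919.6 = 1051.9 kg/min.

1052 kg/min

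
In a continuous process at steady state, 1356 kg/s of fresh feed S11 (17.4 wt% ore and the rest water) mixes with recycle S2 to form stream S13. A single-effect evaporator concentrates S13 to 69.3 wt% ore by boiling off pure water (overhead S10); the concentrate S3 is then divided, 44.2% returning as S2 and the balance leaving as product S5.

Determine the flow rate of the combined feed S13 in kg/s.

1626 kg/s

Overall ore balance (none leaves overhead): ore in fresh feed = ore in product, i.e. 1356×0.174 = (1−0.442)·S3·0.693.
S3 = 235.94/(0.693×0.558) = 610.16 kg/s.
Recycle S2 = 0.442×610.16 = 269.69 kg/s.
Combined feed S13 = 1356 + 269.69 = 1625.7 kg/s.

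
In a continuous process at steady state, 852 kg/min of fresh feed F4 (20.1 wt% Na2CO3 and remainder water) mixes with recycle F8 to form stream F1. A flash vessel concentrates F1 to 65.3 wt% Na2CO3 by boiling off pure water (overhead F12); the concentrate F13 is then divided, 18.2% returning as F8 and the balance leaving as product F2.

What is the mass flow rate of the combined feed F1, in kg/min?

Overall Na2CO3 balance (none leaves overhead): Na2CO3 in fresh feed = Na2CO3 in product, i.e. 852×0.201 = (1−0.182)·F13·0.653.
F13 = 171.25/(0.653×0.818) = 320.6 kg/min.
Recycle F8 = 0.182×320.6 = 58.35 kg/min.
Combined feed F1 = 852 + 58.35 = 910.35 kg/min.

910.3 kg/min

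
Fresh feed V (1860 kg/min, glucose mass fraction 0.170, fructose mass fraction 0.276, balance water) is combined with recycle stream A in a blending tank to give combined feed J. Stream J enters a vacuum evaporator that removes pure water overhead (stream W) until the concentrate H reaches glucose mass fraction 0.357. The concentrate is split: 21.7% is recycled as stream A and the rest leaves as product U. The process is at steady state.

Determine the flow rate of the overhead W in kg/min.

Overall glucose balance (none leaves overhead): glucose in fresh feed = glucose in product, i.e. 1860×0.170 = (1−0.217)·H·0.357.
H = 316.2/(0.357×0.783) = 1131.2 kg/min.
Recycle A = 0.217×1131.2 = 245.47 kg/min.
Combined feed J = 1860 + 245.47 = 2105.5 kg/min.
Overhead W = J − H = 2105.5 − 1131.2 = 974.29 kg/min.

974.3 kg/min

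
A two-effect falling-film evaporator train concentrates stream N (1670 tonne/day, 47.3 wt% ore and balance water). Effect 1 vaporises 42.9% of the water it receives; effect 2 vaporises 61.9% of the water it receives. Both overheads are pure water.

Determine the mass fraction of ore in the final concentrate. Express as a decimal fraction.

0.805

water in feed = 1670×0.527 = 880.09 tonne/day.
After stage 1: water left = (1−0.429)×880.09 = 502.53; stream total = 1292.4 tonne/day.
After stage 2: water left = (1−0.619)×502.53 = 191.46; final concentrate = 981.37 tonne/day.
ore fraction = 789.91/981.37 = 0.805.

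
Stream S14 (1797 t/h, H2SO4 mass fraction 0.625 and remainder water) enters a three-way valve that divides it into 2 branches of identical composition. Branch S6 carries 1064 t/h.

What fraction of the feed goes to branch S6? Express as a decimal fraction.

Fraction to S6 = 1064/1797 = 0.5921.

0.592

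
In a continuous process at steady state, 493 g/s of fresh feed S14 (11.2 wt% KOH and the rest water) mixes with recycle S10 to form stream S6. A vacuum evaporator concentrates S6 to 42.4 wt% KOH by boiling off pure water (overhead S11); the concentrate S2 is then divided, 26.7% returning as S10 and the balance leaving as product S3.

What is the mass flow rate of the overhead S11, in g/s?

362.8 g/s

Overall KOH balance (none leaves overhead): KOH in fresh feed = KOH in product, i.e. 493×0.112 = (1−0.267)·S2·0.424.
S2 = 55.216/(0.424×0.733) = 177.66 g/s.
Recycle S10 = 0.267×177.66 = 47.436 g/s.
Combined feed S6 = 493 + 47.436 = 540.44 g/s.
Overhead S11 = S6 − S2 = 540.44 − 177.66 = 362.77 g/s.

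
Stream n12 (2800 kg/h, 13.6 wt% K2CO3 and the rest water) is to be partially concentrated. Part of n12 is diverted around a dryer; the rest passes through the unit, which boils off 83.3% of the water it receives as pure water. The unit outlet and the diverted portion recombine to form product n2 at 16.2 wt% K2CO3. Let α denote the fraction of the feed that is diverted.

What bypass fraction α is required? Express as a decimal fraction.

All 2800×0.136 = 380.8 kg/h of K2CO3 reaches n2, so n2 = 380.8/0.162 = 2350.6 kg/h and vapour = 449.38 kg/h.
The evaporator receives (1−α)·2800 of feed at 0.864 water and removes 0.833 of that water:
0.833×0.864×(1−α)×2800 = 449.38
(1−α) = 449.38/2015.2 = 0.2230;  α = 0.7770.

0.777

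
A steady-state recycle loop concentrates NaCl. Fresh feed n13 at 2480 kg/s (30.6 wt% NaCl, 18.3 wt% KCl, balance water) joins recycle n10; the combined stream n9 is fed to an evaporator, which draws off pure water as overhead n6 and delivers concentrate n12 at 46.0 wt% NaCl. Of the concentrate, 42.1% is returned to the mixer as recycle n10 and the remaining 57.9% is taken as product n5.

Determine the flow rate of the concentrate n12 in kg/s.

Overall NaCl balance (none leaves overhead): NaCl in fresh feed = NaCl in product, i.e. 2480×0.306 = (1−0.421)·n12·0.460.
n12 = 758.88/(0.460×0.579) = 2849.3 kg/s.

2849 kg/s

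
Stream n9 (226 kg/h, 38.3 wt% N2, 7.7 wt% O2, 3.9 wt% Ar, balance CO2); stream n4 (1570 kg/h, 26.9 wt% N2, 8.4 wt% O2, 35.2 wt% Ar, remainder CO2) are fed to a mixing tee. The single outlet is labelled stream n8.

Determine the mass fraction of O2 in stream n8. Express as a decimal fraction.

0.0831

Total flow out = 226 + 1570 = 1796 kg/h.
O2 in = 226×0.077 + 1570×0.084 = 149.28 kg/h.
O2 mass fraction in n8 = 149.28/1796 = 0.0831.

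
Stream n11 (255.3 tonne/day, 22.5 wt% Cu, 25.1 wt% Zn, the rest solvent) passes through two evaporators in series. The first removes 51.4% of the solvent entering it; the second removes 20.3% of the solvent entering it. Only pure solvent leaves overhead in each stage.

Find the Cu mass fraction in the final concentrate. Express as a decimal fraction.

0.3314

solvent in feed = 255.3×0.524 = 133.78 tonne/day.
After stage 1: solvent left = (1−0.514)×133.78 = 65.016; stream total = 186.54 tonne/day.
After stage 2: solvent left = (1−0.203)×65.016 = 51.818; final concentrate = 173.34 tonne/day.
Cu fraction = 57.443/173.34 = 0.3314.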